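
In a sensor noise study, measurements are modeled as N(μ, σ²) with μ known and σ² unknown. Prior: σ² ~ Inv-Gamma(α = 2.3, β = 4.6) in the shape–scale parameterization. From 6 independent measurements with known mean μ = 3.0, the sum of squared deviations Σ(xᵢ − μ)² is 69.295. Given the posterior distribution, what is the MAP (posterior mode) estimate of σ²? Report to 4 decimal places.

6.2298

With known mean μ and an Inverse-Gamma(α, β) prior on σ², the Normal likelihood is conjugate: posterior is Inv-Gamma(α + n/2, β + Σ(xᵢ−μ)²/2).
Posterior: Inv-Gamma(2.3 + 6/2, 4.6 + 69.295/2) = Inv-Gamma(5.30, 39.2475).
Mode = β/(α+1) = 39.2475/6.30 = 6.2298.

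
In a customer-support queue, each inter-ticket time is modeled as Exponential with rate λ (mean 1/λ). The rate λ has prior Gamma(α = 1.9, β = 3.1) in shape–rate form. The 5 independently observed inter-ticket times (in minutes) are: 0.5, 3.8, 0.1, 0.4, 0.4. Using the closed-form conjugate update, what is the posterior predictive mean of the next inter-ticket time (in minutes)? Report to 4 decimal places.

1.4068

With a Gamma(shape α, rate β) prior on the exponential rate λ, the posterior after n observations with total T = Σxᵢ is Gamma(α+n, β+T).
Sum of observations T = 5.2 minutes; n = 5.
Posterior: Gamma(1.9+5, 3.1+5.2) = Gamma(6.9, 8.3).
The predictive distribution for the next observation is Lomax; its mean is β/(α−1) = 8.3/5.9 = 1.4068.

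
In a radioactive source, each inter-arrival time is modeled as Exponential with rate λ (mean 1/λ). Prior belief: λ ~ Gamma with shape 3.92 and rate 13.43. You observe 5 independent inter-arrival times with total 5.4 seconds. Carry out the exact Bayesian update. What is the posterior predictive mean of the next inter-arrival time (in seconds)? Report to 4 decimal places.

With a Gamma(shape α, rate β) prior on the exponential rate λ, the posterior after n observations with total T = Σxᵢ is Gamma(α+n, β+T).
Posterior: Gamma(3.92+5, 13.43+5.4) = Gamma(8.92, 18.83).
The predictive distribution for the next observation is Lomax; its mean is β/(α−1) = 18.83/7.92 = 2.3775.

2.3775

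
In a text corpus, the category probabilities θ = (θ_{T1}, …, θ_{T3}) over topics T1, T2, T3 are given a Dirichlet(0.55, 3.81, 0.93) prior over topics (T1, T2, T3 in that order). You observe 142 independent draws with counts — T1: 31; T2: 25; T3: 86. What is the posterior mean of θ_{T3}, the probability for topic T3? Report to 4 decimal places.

The Dirichlet prior is conjugate to the Multinomial likelihood: each posterior αⱼ = prior αⱼ + observed count nⱼ.
Posterior concentration: (31.55, 28.81, 86.93), total = 147.29.
E[θ_{T3}|data] = α_{T3}/Σα = 86.93/147.29 = 0.5902.

0.5902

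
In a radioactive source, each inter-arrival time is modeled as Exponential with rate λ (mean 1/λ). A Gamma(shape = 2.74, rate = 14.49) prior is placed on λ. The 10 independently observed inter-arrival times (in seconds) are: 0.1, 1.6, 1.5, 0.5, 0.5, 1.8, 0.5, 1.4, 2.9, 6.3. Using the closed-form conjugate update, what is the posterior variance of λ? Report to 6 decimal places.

With a Gamma(shape α, rate β) prior on the exponential rate λ, the posterior after n observations with total T = Σxᵢ is Gamma(α+n, β+T).
Sum of observations T = 17.1 seconds; n = 10.
Posterior: Gamma(2.74+10, 14.49+17.1) = Gamma(12.74, 31.59).
Var = α/β² = 0.012766.

0.012766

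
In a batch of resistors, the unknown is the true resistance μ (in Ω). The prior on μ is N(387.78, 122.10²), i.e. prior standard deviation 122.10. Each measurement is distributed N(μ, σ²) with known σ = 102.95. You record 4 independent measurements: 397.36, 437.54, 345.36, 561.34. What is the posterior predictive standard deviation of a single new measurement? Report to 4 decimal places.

For Normal data with known variance σ², a Normal(μ₀, σ₀²) prior on μ is conjugate. Posterior precision = 1/σ₀² + n/σ²; posterior mean is the precision-weighted average of μ₀ and x̄.
σ₀² = 122.10² = 14908.41, σ² = 102.95² = 10598.7025; σ² + n·σ₀² = 10598.7025 + 4·14908.41 = 70232.3425.
Posterior precision = 1/σ₀² + n/σ² = 1/14908.41 + 4/10598.7025 = (σ² + n·σ₀²)/(σ₀²σ²) = 70232.3425/(14908.41·10598.7025); posterior variance σₙ² = σ₀²σ²/(σ² + n·σ₀²) = 14908.41·10598.7025/70232.3425 = 2249.815352.
Predictive variance for one new observation = σₙ² + σ² = 14908.41·10598.7025/70232.3425 + 10598.7025 = σ²·(σ₀² + 70232.3425)/70232.3425 = 10598.7025·85140.7525/70232.3425 = 12848.517852; SD = √(10598.7025·85140.7525/70232.3425) = 113.3513.

113.3513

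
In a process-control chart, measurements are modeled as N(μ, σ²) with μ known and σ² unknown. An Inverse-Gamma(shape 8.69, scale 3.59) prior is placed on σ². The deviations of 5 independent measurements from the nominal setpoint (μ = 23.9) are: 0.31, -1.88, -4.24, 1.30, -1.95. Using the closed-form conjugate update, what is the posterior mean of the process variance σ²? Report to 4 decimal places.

1.6821

With known mean μ and an Inverse-Gamma(α, β) prior on σ², the Normal likelihood is conjugate: posterior is Inv-Gamma(α + n/2, β + Σ(xᵢ−μ)²/2).
Σ(xᵢ−μ)² = (0.31)² + (-1.88)² + (-4.24)² + (1.30)² + (-1.95)² = 27.1006.
Posterior: Inv-Gamma(8.69 + 5/2, 3.59 + 27.1006/2) = Inv-Gamma(11.19, 17.14030).
E[σ²|data] = β/(α−1) = 17.14030/10.19 = 1.6821.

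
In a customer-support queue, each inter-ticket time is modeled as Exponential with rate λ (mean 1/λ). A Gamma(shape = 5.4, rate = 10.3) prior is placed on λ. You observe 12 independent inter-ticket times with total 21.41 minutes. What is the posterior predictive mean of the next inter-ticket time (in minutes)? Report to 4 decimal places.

With a Gamma(shape α, rate β) prior on the exponential rate λ, the posterior after n observations with total T = Σxᵢ is Gamma(α+n, β+T).
Posterior: Gamma(5.4+12, 10.3+21.41) = Gamma(17.4, 31.71).
The predictive distribution for the next observation is Lomax; its mean is β/(α−1) = 31.71/16.4 = 1.9335.

1.9335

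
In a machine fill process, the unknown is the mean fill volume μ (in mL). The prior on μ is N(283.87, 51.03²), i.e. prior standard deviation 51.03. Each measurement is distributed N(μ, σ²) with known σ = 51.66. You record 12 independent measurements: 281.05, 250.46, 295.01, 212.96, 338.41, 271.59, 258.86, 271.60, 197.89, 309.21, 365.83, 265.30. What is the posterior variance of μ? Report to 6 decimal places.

204.897321

For Normal data with known variance σ², a Normal(μ₀, σ₀²) prior on μ is conjugate. Posterior precision = 1/σ₀² + n/σ²; posterior mean is the precision-weighted average of μ₀ and x̄.
σ₀² = 51.03² = 2604.0609, σ² = 51.66² = 2668.7556; σ² + n·σ₀² = 2668.7556 + 12·2604.0609 = 33917.4864.
Posterior precision = 1/σ₀² + n/σ² = 1/2604.0609 + 12/2668.7556 = (σ² + n·σ₀²)/(σ₀²σ²) = 33917.4864/(2604.0609·2668.7556); posterior variance σₙ² = σ₀²σ²/(σ² + n·σ₀²) = 2604.0609·2668.7556/33917.4864 = 204.897321.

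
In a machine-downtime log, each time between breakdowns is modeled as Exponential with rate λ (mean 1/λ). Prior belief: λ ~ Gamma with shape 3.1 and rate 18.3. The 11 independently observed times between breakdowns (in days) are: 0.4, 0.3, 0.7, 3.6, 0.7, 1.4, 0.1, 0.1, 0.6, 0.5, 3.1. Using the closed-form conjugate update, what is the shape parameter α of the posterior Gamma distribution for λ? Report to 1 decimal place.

With a Gamma(shape α, rate β) prior on the exponential rate λ, the posterior after n observations with total T = Σxᵢ is Gamma(α+n, β+T).
Sum of observations T = 11.5 days; n = 11.
Posterior: Gamma(3.1+11, 18.3+11.5) = Gamma(14.1, 29.8).
Posterior α = 14.1.

14.1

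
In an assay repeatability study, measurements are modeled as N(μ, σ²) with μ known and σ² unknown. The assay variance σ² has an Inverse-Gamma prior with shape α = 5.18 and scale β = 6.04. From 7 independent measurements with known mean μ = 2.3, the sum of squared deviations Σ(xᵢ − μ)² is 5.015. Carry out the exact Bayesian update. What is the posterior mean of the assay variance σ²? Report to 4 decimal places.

1.1130

With known mean μ and an Inverse-Gamma(α, β) prior on σ², the Normal likelihood is conjugate: posterior is Inv-Gamma(α + n/2, β + Σ(xᵢ−μ)²/2).
Posterior: Inv-Gamma(5.18 + 7/2, 6.04 + 5.015/2) = Inv-Gamma(8.68, 8.5475).
E[σ²|data] = β/(α−1) = 8.5475/7.68 = 1.1130.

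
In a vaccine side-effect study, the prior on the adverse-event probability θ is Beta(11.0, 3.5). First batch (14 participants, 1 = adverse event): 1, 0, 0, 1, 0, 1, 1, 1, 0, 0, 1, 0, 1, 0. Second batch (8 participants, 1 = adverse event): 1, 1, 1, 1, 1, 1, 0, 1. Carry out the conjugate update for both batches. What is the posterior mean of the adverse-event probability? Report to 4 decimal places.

The Beta prior is conjugate to a Binomial/Bernoulli likelihood; the update adds successes to α and failures to β.
After batch 1: Beta(11.0+7, 3.5+7) = Beta(18.0, 10.5).
After batch 2: Beta(18.0+7, 10.5+1) = Beta(25.0, 11.5).
Posterior mean = α/(α+β) = 25.0/36.5 = 0.6849.

0.6849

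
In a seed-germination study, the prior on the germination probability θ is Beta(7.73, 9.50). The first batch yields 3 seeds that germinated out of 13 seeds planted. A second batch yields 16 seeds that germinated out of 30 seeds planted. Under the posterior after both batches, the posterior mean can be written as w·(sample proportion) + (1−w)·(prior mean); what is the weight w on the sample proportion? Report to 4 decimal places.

The Beta prior is conjugate to a Binomial/Bernoulli likelihood; the update adds successes to α and failures to β.
Total number of seeds planted: n = 13 + 30 = 43.
Posterior mean = (α₀+k)/(α₀+β₀+n) = [n/(α₀+β₀+n)]·(k/n) + [(α₀+β₀)/(α₀+β₀+n)]·α₀/(α₀+β₀), so only n and the prior enter the weight.
The weight on the data is w = n/(α₀+β₀+n) = 43/(7.73+9.50+43) = 43/60.23 = 0.7139.

0.7139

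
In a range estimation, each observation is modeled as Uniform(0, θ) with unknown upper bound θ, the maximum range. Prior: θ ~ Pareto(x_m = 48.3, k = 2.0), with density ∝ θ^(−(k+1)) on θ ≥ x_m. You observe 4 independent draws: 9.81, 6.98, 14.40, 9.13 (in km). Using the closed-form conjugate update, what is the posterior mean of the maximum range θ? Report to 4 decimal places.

A Pareto(scale x_m, shape k) prior on the upper bound θ of Uniform(0, θ) is conjugate: posterior is Pareto(max(x_m, max xᵢ), k + n).
Sample maximum = 14.40; prior scale x_m = 48.3 → posterior scale = max = 48.30.
Posterior shape = 2.0 + 4 = 6.0.
E[θ|data] = k·x_m/(k−1) = 6.0·48.30/5.0 = 57.9600.

57.9600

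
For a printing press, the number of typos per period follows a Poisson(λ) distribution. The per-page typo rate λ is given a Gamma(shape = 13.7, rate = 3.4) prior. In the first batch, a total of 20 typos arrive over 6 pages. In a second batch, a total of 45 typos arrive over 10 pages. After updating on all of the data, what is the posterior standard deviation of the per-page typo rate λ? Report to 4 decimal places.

With a Gamma(shape α, rate β) prior, the Poisson likelihood is conjugate: the posterior is Gamma(α + ΣXᵢ, β + n).
After batch 1: Gamma(α+S, β+n) = Gamma(13.7+20, 3.4+6) = Gamma(33.7, 9.4).
After batch 2: Gamma(α+S, β+n) = Gamma(33.7+45, 9.4+10) = Gamma(78.7, 19.4).
SD = √α/β = √78.7/19.4 = 0.4573.

0.4573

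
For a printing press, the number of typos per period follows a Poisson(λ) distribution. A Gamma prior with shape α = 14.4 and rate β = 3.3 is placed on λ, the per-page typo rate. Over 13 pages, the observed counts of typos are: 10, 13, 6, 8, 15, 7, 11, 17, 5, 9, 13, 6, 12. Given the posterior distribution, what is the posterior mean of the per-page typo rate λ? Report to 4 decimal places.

8.9816

With a Gamma(shape α, rate β) prior, the Poisson likelihood is conjugate: the posterior is Gamma(α + ΣXᵢ, β + n).
Sum of counts S = 132 over n = 13 pages.
Posterior: Gamma(α+S, β+n) = Gamma(14.4+132, 3.3+13) = Gamma(146.4, 16.3).
Posterior mean = α/β = 146.4/16.3 = 8.9816.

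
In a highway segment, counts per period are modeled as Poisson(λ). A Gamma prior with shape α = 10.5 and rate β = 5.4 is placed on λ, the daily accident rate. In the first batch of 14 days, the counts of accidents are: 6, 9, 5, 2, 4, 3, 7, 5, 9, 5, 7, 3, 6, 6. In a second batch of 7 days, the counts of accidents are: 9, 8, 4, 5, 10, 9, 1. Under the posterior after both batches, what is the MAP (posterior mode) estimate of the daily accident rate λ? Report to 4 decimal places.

5.0189

With a Gamma(shape α, rate β) prior, the Poisson likelihood is conjugate: the posterior is Gamma(α + ΣXᵢ, β + n).
Batch 1: sum of counts S = 77 over n = 14 days.
After batch 1: Gamma(α+S, β+n) = Gamma(10.5+77, 5.4+14) = Gamma(87.5, 19.4).
Batch 2: sum of counts S = 46 over n = 7 days.
After batch 2: Gamma(α+S, β+n) = Gamma(87.5+46, 19.4+7) = Gamma(133.5, 26.4).
Mode of Gamma(α,β) for α≥1 is (α−1)/β = 132.5/26.4 = 5.0189.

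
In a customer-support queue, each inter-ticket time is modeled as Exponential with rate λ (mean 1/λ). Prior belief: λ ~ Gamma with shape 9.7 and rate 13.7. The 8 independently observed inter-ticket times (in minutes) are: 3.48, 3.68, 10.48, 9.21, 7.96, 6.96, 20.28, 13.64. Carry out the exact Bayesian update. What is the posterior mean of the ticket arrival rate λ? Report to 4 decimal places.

0.1980

With a Gamma(shape α, rate β) prior on the exponential rate λ, the posterior after n observations with total T = Σxᵢ is Gamma(α+n, β+T).
Sum of observations T = 75.69 minutes; n = 8.
Posterior: Gamma(9.7+8, 13.7+75.69) = Gamma(17.7, 89.39).
Posterior mean of λ = α/β = 17.7/89.39 = 0.1980.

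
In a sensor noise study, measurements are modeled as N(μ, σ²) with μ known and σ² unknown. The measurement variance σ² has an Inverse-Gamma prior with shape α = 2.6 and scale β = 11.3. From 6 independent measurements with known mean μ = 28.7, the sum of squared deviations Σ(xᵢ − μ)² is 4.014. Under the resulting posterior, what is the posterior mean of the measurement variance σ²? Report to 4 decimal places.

2.8928

With known mean μ and an Inverse-Gamma(α, β) prior on σ², the Normal likelihood is conjugate: posterior is Inv-Gamma(α + n/2, β + Σ(xᵢ−μ)²/2).
Posterior: Inv-Gamma(2.6 + 6/2, 11.3 + 4.014/2) = Inv-Gamma(5.60, 13.3070).
E[σ²|data] = β/(α−1) = 13.3070/4.60 = 2.8928.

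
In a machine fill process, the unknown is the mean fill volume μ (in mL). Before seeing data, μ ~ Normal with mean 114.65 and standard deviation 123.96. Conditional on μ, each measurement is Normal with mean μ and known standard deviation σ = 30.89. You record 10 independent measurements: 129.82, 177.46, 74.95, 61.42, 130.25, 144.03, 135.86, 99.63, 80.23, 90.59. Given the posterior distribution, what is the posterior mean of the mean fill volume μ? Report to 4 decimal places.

112.4377

For Normal data with known variance σ², a Normal(μ₀, σ₀²) prior on μ is conjugate. Posterior precision = 1/σ₀² + n/σ²; posterior mean is the precision-weighted average of μ₀ and x̄.
Σxᵢ = 129.82 + 177.46 + 74.95 + 61.42 + 130.25 + 144.03 + 135.86 + 99.63 + 80.23 + 90.59 = 1124.24, so n·x̄ = 1124.24.
σ₀² = 123.96² = 15366.0816, σ² = 30.89² = 954.1921; σ² + n·σ₀² = 954.1921 + 10·15366.0816 = 154615.0081.
Posterior mean = (μ₀/σ₀² + n·x̄/σ²)/(1/σ₀² + n/σ²) = (σ²·μ₀ + σ₀²·n·x̄)/(σ² + n·σ₀²) = (954.1921·114.65 + 15366.0816·1124.24)/154615.0081 = 17384561.702249/154615.0081 = 112.4377.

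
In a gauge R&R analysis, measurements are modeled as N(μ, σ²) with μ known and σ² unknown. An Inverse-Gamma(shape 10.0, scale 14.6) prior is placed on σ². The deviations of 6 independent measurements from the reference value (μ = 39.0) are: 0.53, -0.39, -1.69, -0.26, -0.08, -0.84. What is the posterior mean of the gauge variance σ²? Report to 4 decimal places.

With known mean μ and an Inverse-Gamma(α, β) prior on σ², the Normal likelihood is conjugate: posterior is Inv-Gamma(α + n/2, β + Σ(xᵢ−μ)²/2).
Σ(xᵢ−μ)² = (0.53)² + (-0.39)² + (-1.69)² + (-0.26)² + (-0.08)² + (-0.84)² = 4.0687.
Posterior: Inv-Gamma(10.0 + 6/2, 14.6 + 4.0687/2) = Inv-Gamma(13.00, 16.63435).
E[σ²|data] = β/(α−1) = 16.63435/12.00 = 1.3862.

1.3862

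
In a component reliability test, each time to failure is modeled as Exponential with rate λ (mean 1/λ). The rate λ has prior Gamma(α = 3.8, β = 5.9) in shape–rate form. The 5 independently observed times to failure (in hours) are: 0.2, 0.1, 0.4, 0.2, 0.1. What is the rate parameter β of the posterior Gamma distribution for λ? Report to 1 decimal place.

With a Gamma(shape α, rate β) prior on the exponential rate λ, the posterior after n observations with total T = Σxᵢ is Gamma(α+n, β+T).
Sum of observations T = 1.0 hours; n = 5.
Posterior: Gamma(3.8+5, 5.9+1.0) = Gamma(8.8, 6.9).
Posterior β = 6.9.

6.9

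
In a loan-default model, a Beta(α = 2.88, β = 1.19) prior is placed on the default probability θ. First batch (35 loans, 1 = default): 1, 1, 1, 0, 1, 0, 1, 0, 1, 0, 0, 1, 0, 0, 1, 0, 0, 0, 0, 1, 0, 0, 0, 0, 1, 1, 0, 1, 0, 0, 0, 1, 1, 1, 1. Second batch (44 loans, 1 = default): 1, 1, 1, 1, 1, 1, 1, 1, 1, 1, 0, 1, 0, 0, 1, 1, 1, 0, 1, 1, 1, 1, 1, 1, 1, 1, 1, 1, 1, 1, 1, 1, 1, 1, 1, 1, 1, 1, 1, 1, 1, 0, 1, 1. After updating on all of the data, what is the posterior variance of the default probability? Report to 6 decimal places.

0.002513

The Beta prior is conjugate to a Binomial/Bernoulli likelihood; the update adds successes to α and failures to β.
After batch 1: Beta(2.88+16, 1.19+19) = Beta(18.88, 20.19).
After batch 2: Beta(18.88+39, 20.19+5) = Beta(57.88, 25.19).
Var = αβ/((α+β)²(α+β+1)) = 57.88·25.19/(83.07²·84.07) = 0.002513.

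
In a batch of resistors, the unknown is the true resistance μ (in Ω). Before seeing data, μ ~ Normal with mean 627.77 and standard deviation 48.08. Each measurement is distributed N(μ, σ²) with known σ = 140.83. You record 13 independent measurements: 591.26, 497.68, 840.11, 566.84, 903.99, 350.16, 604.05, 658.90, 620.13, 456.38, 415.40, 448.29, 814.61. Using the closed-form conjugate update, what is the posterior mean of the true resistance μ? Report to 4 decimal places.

609.5485

For Normal data with known variance σ², a Normal(μ₀, σ₀²) prior on μ is conjugate. Posterior precision = 1/σ₀² + n/σ²; posterior mean is the precision-weighted average of μ₀ and x̄.
Σxᵢ = 591.26 + 497.68 + 840.11 + 566.84 + 903.99 + 350.16 + 604.05 + 658.90 + 620.13 + 456.38 + 415.40 + 448.29 + 814.61 = 7767.8, so n·x̄ = 7767.8.
σ₀² = 48.08² = 2311.6864, σ² = 140.83² = 19833.0889; σ² + n·σ₀² = 19833.0889 + 13·2311.6864 = 49885.0121.
Posterior mean = (μ₀/σ₀² + n·x̄/σ²)/(1/σ₀² + n/σ²) = (σ²·μ₀ + σ₀²·n·x̄)/(σ² + n·σ₀²) = (19833.0889·627.77 + 2311.6864·7767.8)/49885.0121 = 30407335.836673/49885.0121 = 609.5485.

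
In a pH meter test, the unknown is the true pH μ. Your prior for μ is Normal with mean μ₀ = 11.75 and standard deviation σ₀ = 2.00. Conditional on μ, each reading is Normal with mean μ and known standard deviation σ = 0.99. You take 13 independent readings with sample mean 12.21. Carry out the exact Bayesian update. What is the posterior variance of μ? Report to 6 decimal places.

0.073998

For Normal data with known variance σ², a Normal(μ₀, σ₀²) prior on μ is conjugate. Posterior precision = 1/σ₀² + n/σ²; posterior mean is the precision-weighted average of μ₀ and x̄.
σ₀² = 2.00² = 4, σ² = 0.99² = 0.9801; σ² + n·σ₀² = 0.9801 + 13·4 = 52.9801.
Posterior precision = 1/σ₀² + n/σ² = 1/4 + 13/0.9801 = (σ² + n·σ₀²)/(σ₀²σ²) = 52.9801/(4·0.9801); posterior variance σₙ² = σ₀²σ²/(σ² + n·σ₀²) = 4·0.9801/52.9801 = 0.073998.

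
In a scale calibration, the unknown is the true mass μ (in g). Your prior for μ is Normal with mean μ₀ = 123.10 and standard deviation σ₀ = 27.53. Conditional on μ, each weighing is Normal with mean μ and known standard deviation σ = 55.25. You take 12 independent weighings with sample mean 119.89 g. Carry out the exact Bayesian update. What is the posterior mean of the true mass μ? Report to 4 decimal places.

120.6967

For Normal data with known variance σ², a Normal(μ₀, σ₀²) prior on μ is conjugate. Posterior precision = 1/σ₀² + n/σ²; posterior mean is the precision-weighted average of μ₀ and x̄.
n·x̄ = 12·119.89 = 1438.68.
σ₀² = 27.53² = 757.9009, σ² = 55.25² = 3052.5625; σ² + n·σ₀² = 3052.5625 + 12·757.9009 = 12147.3733.
Posterior mean = (μ₀/σ₀² + n·x̄/σ²)/(1/σ₀² + n/σ²) = (σ²·μ₀ + σ₀²·n·x̄)/(σ² + n·σ₀²) = (3052.5625·123.10 + 757.9009·1438.68)/12147.3733 = 1466147.310562/12147.3733 = 120.6967.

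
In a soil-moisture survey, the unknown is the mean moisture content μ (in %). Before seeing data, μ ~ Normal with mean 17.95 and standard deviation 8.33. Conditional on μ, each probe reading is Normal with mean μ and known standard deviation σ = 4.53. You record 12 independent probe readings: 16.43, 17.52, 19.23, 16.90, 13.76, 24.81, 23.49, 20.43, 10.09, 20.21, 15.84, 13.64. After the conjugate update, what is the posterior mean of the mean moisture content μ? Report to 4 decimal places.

17.7019

For Normal data with known variance σ², a Normal(μ₀, σ₀²) prior on μ is conjugate. Posterior precision = 1/σ₀² + n/σ²; posterior mean is the precision-weighted average of μ₀ and x̄.
Σxᵢ = 16.43 + 17.52 + 19.23 + 16.90 + 13.76 + 24.81 + 23.49 + 20.43 + 10.09 + 20.21 + 15.84 + 13.64 = 212.35, so n·x̄ = 212.35.
σ₀² = 8.33² = 69.3889, σ² = 4.53² = 20.5209; σ² + n·σ₀² = 20.5209 + 12·69.3889 = 853.1877.
Posterior mean = (μ₀/σ₀² + n·x̄/σ²)/(1/σ₀² + n/σ²) = (σ²·μ₀ + σ₀²·n·x̄)/(σ² + n·σ₀²) = (20.5209·17.95 + 69.3889·212.35)/853.1877 = 15103.08307/853.1877 = 17.7019.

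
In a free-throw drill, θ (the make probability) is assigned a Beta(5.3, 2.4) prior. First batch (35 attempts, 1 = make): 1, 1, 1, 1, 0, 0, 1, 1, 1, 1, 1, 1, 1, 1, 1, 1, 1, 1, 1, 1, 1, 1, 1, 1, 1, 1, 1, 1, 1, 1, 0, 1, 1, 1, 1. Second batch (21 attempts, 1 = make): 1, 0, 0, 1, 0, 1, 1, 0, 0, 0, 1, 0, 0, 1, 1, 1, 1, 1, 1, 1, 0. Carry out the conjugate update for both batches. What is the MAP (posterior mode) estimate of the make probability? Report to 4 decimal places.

0.7828

The Beta prior is conjugate to a Binomial/Bernoulli likelihood; the update adds successes to α and failures to β.
After batch 1: Beta(5.3+32, 2.4+3) = Beta(37.3, 5.4).
After batch 2: Beta(37.3+12, 5.4+9) = Beta(49.3, 14.4).
Mode of Beta(a,b) for a,b>1 is (a−1)/(a+b−2) = 48.3/61.7 = 0.7828.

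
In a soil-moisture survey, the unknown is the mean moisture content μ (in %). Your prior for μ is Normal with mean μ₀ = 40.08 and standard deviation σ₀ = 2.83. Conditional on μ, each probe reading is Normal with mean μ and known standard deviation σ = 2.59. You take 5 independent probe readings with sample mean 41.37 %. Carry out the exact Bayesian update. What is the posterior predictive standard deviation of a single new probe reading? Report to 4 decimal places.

For Normal data with known variance σ², a Normal(μ₀, σ₀²) prior on μ is conjugate. Posterior precision = 1/σ₀² + n/σ²; posterior mean is the precision-weighted average of μ₀ and x̄.
σ₀² = 2.83² = 8.0089, σ² = 2.59² = 6.7081; σ² + n·σ₀² = 6.7081 + 5·8.0089 = 46.7526.
Posterior precision = 1/σ₀² + n/σ² = 1/8.0089 + 5/6.7081 = (σ² + n·σ₀²)/(σ₀²σ²) = 46.7526/(8.0089·6.7081); posterior variance σₙ² = σ₀²σ²/(σ² + n·σ₀²) = 8.0089·6.7081/46.7526 = 1.149123.
Predictive variance for one new observation = σₙ² + σ² = 8.0089·6.7081/46.7526 + 6.7081 = σ²·(σ₀² + 46.7526)/46.7526 = 6.7081·54.7615/46.7526 = 7.857223; SD = √(6.7081·54.7615/46.7526) = 2.8031.

2.8031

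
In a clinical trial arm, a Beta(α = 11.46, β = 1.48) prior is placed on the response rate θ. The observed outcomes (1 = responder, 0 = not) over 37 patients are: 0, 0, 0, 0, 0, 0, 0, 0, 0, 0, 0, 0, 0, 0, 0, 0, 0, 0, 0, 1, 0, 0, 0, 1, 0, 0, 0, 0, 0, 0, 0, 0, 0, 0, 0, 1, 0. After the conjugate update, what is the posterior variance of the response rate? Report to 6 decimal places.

0.004038

The Beta prior is conjugate to a Binomial/Bernoulli likelihood; the update adds successes to α and failures to β.
Posterior: Beta(α+k, β+n−k) = Beta(11.46+3, 1.48+34) = Beta(14.46, 35.48).
Var = αβ/((α+β)²(α+β+1)) = 14.46·35.48/(49.94²·50.94) = 0.004038.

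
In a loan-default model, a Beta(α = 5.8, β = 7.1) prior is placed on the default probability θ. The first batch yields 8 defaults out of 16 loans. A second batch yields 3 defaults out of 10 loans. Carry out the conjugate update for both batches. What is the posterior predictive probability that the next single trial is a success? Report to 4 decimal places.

The Beta prior is conjugate to a Binomial/Bernoulli likelihood; the update adds successes to α and failures to β.
After batch 1: Beta(5.8+8, 7.1+8) = Beta(13.8, 15.1).
After batch 2: Beta(13.8+3, 15.1+7) = Beta(16.8, 22.1).
For a single future Bernoulli trial, P(success | data) = α/(α+β) = 0.4319.

0.4319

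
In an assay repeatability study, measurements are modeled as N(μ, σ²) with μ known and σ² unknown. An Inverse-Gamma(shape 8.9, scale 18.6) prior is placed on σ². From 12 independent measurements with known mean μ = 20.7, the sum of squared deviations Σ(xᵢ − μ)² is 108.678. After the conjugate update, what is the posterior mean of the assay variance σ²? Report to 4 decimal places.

With known mean μ and an Inverse-Gamma(α, β) prior on σ², the Normal likelihood is conjugate: posterior is Inv-Gamma(α + n/2, β + Σ(xᵢ−μ)²/2).
Posterior: Inv-Gamma(8.9 + 12/2, 18.6 + 108.678/2) = Inv-Gamma(14.90, 72.9390).
E[σ²|data] = β/(α−1) = 72.9390/13.90 = 5.2474.

5.2474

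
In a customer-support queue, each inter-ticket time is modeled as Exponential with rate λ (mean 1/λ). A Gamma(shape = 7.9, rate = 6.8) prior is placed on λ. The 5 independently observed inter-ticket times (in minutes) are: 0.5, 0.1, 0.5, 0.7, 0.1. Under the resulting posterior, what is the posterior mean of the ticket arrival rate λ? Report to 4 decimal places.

With a Gamma(shape α, rate β) prior on the exponential rate λ, the posterior after n observations with total T = Σxᵢ is Gamma(α+n, β+T).
Sum of observations T = 1.9 minutes; n = 5.
Posterior: Gamma(7.9+5, 6.8+1.9) = Gamma(12.9, 8.7).
Posterior mean of λ = α/β = 12.9/8.7 = 1.4828.

1.4828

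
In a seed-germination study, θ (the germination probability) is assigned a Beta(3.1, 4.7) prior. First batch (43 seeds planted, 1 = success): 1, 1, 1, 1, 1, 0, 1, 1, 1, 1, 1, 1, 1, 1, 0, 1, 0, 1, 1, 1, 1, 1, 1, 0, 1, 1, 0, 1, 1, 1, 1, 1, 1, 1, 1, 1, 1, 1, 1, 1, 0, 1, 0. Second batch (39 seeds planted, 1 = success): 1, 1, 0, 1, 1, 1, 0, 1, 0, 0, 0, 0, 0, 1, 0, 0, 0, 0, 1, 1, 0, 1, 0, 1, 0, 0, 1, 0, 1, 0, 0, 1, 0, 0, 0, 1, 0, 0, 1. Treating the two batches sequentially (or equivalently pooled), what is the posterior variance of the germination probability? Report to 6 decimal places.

The Beta prior is conjugate to a Binomial/Bernoulli likelihood; the update adds successes to α and failures to β.
After batch 1: Beta(3.1+36, 4.7+7) = Beta(39.1, 11.7).
After batch 2: Beta(39.1+16, 11.7+23) = Beta(55.1, 34.7).
Var = αβ/((α+β)²(α+β+1)) = 55.1·34.7/(89.8²·90.8) = 0.002611.

0.002611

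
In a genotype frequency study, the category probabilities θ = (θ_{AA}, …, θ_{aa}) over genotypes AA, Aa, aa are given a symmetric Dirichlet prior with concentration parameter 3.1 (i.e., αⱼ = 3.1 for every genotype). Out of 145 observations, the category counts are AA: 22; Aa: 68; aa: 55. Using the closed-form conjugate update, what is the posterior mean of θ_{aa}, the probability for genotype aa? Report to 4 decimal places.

0.3765

The Dirichlet prior is conjugate to the Multinomial likelihood: each posterior αⱼ = prior αⱼ + observed count nⱼ.
Posterior concentration: (25.1, 71.1, 58.1), total = 154.3.
E[θ_{aa}|data] = α_{aa}/Σα = 58.1/154.3 = 0.3765.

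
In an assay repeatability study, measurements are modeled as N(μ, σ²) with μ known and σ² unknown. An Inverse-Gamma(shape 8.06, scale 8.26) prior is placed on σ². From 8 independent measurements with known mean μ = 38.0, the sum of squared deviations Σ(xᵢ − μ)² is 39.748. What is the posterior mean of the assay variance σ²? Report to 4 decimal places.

With known mean μ and an Inverse-Gamma(α, β) prior on σ², the Normal likelihood is conjugate: posterior is Inv-Gamma(α + n/2, β + Σ(xᵢ−μ)²/2).
Posterior: Inv-Gamma(8.06 + 8/2, 8.26 + 39.748/2) = Inv-Gamma(12.06, 28.1340).
E[σ²|data] = β/(α−1) = 28.1340/11.06 = 2.5438.

2.5438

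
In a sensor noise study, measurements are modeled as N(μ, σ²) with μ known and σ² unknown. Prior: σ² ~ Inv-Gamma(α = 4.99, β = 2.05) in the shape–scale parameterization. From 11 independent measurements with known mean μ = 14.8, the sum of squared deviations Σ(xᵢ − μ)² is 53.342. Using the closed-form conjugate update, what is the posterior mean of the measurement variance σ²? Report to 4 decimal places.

With known mean μ and an Inverse-Gamma(α, β) prior on σ², the Normal likelihood is conjugate: posterior is Inv-Gamma(α + n/2, β + Σ(xᵢ−μ)²/2).
Posterior: Inv-Gamma(4.99 + 11/2, 2.05 + 53.342/2) = Inv-Gamma(10.49, 28.7210).
E[σ²|data] = β/(α−1) = 28.7210/9.49 = 3.0264.

3.0264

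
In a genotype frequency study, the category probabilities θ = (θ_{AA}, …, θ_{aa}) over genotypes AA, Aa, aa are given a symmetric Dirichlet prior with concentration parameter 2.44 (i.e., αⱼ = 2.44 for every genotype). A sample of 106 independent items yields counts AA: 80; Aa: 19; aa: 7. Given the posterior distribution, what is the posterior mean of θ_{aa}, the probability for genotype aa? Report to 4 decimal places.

0.0833

The Dirichlet prior is conjugate to the Multinomial likelihood: each posterior αⱼ = prior αⱼ + observed count nⱼ.
Posterior concentration: (82.44, 21.44, 9.44), total = 113.32.
E[θ_{aa}|data] = α_{aa}/Σα = 9.44/113.32 = 0.0833.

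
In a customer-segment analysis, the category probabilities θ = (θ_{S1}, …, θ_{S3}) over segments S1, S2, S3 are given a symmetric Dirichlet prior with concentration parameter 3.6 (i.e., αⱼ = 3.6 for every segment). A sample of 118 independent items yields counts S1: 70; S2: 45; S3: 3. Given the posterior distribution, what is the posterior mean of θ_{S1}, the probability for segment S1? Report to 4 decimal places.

The Dirichlet prior is conjugate to the Multinomial likelihood: each posterior αⱼ = prior αⱼ + observed count nⱼ.
Posterior concentration: (73.6, 48.6, 6.6), total = 128.8.
E[θ_{S1}|data] = α_{S1}/Σα = 73.6/128.8 = 0.5714.

0.5714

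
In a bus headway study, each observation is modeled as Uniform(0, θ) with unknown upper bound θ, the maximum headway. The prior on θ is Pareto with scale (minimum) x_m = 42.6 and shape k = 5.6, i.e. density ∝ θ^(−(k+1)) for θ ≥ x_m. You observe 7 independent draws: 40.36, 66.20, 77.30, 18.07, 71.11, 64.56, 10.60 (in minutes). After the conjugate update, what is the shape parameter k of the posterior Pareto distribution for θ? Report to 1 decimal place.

12.6

A Pareto(scale x_m, shape k) prior on the upper bound θ of Uniform(0, θ) is conjugate: posterior is Pareto(max(x_m, max xᵢ), k + n).
Sample maximum = 77.30; prior scale x_m = 42.6 → posterior scale = max = 77.30.
Posterior shape = 5.6 + 7 = 12.6.
Posterior shape k = 12.6.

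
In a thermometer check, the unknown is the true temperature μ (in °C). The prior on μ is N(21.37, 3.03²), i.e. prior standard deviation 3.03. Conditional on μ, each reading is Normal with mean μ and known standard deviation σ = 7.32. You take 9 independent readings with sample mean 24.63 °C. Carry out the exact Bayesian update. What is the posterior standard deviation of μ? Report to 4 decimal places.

For Normal data with known variance σ², a Normal(μ₀, σ₀²) prior on μ is conjugate. Posterior precision = 1/σ₀² + n/σ²; posterior mean is the precision-weighted average of μ₀ and x̄.
σ₀² = 3.03² = 9.1809, σ² = 7.32² = 53.5824; σ² + n·σ₀² = 53.5824 + 9·9.1809 = 136.2105.
Posterior precision = 1/σ₀² + n/σ² = 1/9.1809 + 9/53.5824 = (σ² + n·σ₀²)/(σ₀²σ²) = 136.2105/(9.1809·53.5824); posterior variance σₙ² = σ₀²σ²/(σ² + n·σ₀²) = 9.1809·53.5824/136.2105 = 3.611577.
Posterior SD = √σₙ² = √(9.1809·53.5824/136.2105) = 1.9004.

1.9004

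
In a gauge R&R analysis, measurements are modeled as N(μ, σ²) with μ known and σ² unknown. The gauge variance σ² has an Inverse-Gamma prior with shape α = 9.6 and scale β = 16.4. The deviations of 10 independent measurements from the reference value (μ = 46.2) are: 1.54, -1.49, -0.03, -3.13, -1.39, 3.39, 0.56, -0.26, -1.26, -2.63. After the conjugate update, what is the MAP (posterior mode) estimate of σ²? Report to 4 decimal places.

With known mean μ and an Inverse-Gamma(α, β) prior on σ², the Normal likelihood is conjugate: posterior is Inv-Gamma(α + n/2, β + Σ(xᵢ−μ)²/2).
Σ(xᵢ−μ)² = (1.54)² + (-1.49)² + (-0.03)² + (-3.13)² + (-1.39)² + (3.39)² + (0.56)² + (-0.26)² + (-1.26)² + (-2.63)² = 36.6994.
Posterior: Inv-Gamma(9.6 + 10/2, 16.4 + 36.6994/2) = Inv-Gamma(14.60, 34.74970).
Mode = β/(α+1) = 34.74970/15.60 = 2.2275.

2.2275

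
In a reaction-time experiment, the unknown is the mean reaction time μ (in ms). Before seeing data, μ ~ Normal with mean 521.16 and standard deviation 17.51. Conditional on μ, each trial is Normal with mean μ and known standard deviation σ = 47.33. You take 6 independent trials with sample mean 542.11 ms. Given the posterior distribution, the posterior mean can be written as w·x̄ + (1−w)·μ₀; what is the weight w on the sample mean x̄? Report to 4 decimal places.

For Normal data with known variance σ², a Normal(μ₀, σ₀²) prior on μ is conjugate. Posterior precision = 1/σ₀² + n/σ²; posterior mean is the precision-weighted average of μ₀ and x̄.
σ₀² = 17.51² = 306.6001, σ² = 47.33² = 2240.1289. Prior precision 1/σ₀² = 1/306.6001; data precision n/σ² = 6/2240.1289.
w = (n/σ²)/(1/σ₀² + n/σ²) = n·σ₀²/(σ² + n·σ₀²) = 6·306.6001/(2240.1289 + 6·306.6001) = 1839.6006/4079.7295 = 0.4509.

0.4509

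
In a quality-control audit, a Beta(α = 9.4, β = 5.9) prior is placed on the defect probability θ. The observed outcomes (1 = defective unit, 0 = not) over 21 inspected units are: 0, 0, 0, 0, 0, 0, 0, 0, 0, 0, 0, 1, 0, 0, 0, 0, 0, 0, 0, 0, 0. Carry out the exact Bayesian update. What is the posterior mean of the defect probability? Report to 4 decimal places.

0.2865

The Beta prior is conjugate to a Binomial/Bernoulli likelihood; the update adds successes to α and failures to β.
Posterior: Beta(α+k, β+n−k) = Beta(9.4+1, 5.9+20) = Beta(10.4, 25.9).
Posterior mean = α/(α+β) = 10.4/36.3 = 0.2865.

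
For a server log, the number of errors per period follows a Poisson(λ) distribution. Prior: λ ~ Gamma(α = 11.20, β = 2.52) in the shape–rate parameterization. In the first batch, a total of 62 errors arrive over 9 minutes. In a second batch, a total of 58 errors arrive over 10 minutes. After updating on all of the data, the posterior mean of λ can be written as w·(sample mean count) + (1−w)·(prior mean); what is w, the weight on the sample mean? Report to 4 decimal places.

With a Gamma(shape α, rate β) prior, the Poisson likelihood is conjugate: the posterior is Gamma(α + ΣXᵢ, β + n).
Total number of minutes: n = 9 + 10 = 19.
Posterior mean = (α₀+S)/(β₀+n) = [n/(β₀+n)]·(S/n) + [β₀/(β₀+n)]·(α₀/β₀), so only n and β₀ enter the weight.
Weight on data w = n/(β₀+n) = 19/(2.52+19) = 19/21.52 = 0.8829.

0.8829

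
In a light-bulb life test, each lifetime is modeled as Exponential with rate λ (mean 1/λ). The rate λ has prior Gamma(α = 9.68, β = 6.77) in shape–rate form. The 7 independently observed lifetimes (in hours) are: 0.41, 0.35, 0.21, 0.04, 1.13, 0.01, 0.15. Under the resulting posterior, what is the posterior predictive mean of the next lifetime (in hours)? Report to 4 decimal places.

With a Gamma(shape α, rate β) prior on the exponential rate λ, the posterior after n observations with total T = Σxᵢ is Gamma(α+n, β+T).
Sum of observations T = 2.30 hours; n = 7.
Posterior: Gamma(9.68+7, 6.77+2.30) = Gamma(16.68, 9.07).
The predictive distribution for the next observation is Lomax; its mean is β/(α−1) = 9.07/15.68 = 0.5784.

0.5784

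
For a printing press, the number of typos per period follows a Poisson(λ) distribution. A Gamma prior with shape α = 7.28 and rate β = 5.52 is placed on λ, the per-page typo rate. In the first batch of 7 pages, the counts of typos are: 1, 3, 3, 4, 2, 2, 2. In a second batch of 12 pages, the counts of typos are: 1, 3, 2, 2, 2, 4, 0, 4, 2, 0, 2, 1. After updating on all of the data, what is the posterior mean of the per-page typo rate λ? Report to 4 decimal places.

With a Gamma(shape α, rate β) prior, the Poisson likelihood is conjugate: the posterior is Gamma(α + ΣXᵢ, β + n).
Batch 1: sum of counts S = 17 over n = 7 pages.
After batch 1: Gamma(α+S, β+n) = Gamma(7.28+17, 5.52+7) = Gamma(24.28, 12.52).
Batch 2: sum of counts S = 23 over n = 12 pages.
After batch 2: Gamma(α+S, β+n) = Gamma(24.28+23, 12.52+12) = Gamma(47.28, 24.52).
Posterior mean = α/β = 47.28/24.52 = 1.9282.

1.9282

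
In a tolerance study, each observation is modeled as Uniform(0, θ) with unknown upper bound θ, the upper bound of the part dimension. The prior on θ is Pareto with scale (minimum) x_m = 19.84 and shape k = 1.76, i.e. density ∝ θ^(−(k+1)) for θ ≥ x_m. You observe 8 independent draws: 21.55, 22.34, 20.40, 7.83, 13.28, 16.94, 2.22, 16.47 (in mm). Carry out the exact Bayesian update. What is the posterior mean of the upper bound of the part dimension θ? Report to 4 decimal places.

A Pareto(scale x_m, shape k) prior on the upper bound θ of Uniform(0, θ) is conjugate: posterior is Pareto(max(x_m, max xᵢ), k + n).
Sample maximum = 22.34; prior scale x_m = 19.84 → posterior scale = max = 22.34.
Posterior shape = 1.76 + 8 = 9.76.
E[θ|data] = k·x_m/(k−1) = 9.76·22.34/8.76 = 24.8902.

24.8902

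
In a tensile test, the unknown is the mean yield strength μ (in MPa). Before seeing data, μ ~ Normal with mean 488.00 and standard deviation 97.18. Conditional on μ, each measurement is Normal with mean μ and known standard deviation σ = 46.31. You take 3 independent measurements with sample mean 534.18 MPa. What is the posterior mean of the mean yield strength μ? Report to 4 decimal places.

530.9303

For Normal data with known variance σ², a Normal(μ₀, σ₀²) prior on μ is conjugate. Posterior precision = 1/σ₀² + n/σ²; posterior mean is the precision-weighted average of μ₀ and x̄.
n·x̄ = 3·534.18 = 1602.54.
σ₀² = 97.18² = 9443.9524, σ² = 46.31² = 2144.6161; σ² + n·σ₀² = 2144.6161 + 3·9443.9524 = 30476.4733.
Posterior mean = (μ₀/σ₀² + n·x̄/σ²)/(1/σ₀² + n/σ²) = (σ²·μ₀ + σ₀²·n·x̄)/(σ² + n·σ₀²) = (2144.6161·488.00 + 9443.9524·1602.54)/30476.4733 = 16180884.135896/30476.4733 = 530.9303.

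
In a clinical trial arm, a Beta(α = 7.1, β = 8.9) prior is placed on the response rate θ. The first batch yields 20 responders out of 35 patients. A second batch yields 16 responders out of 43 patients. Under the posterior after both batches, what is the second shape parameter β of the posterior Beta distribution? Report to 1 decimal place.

The Beta prior is conjugate to a Binomial/Bernoulli likelihood; the update adds successes to α and failures to β.
After batch 1: Beta(7.1+20, 8.9+15) = Beta(27.1, 23.9).
After batch 2: Beta(27.1+16, 23.9+27) = Beta(43.1, 50.9).
Posterior β = 50.9.

50.9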